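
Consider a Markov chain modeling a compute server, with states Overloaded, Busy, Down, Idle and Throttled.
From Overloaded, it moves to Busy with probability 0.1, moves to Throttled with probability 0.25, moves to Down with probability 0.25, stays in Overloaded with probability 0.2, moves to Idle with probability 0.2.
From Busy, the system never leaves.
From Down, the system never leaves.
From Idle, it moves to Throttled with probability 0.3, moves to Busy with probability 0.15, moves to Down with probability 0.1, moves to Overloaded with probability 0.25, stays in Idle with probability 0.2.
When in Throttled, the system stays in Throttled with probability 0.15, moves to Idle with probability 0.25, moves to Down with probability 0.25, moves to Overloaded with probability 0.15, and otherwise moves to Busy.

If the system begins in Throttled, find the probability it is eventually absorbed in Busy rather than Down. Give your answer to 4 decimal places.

Let h(s) be the probability of absorption at Busy starting from transient state s. Then h(Busy) = 1 and h(Down) = 0. By first-step analysis:
h(Overloaded) = 0.2·h(Overloaded) + 0.1·1 + 0.25·0 + 0.2·h(Idle) + 0.25·h(Throttled)
h(Idle) = 0.25·h(Overloaded) + 0.15·1 + 0.1·0 + 0.2·h(Idle) + 0.3·h(Throttled)
h(Throttled) = 0.15·h(Overloaded) + 0.2·1 + 0.25·0 + 0.25·h(Idle) + 0.15·h(Throttled)
Solving: h(Overloaded) = 0.3809, h(Idle) = 0.4721, h(Throttled) = 0.4414.
Starting from Throttled, the probability is 0.4414.

0.4414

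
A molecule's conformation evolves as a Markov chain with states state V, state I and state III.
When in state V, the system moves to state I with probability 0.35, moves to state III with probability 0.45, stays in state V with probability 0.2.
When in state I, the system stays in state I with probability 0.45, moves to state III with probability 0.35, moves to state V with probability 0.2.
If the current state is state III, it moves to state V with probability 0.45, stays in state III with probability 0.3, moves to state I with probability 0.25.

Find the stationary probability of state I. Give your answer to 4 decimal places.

Let the stationary distribution be π with π = πP and π_1 + π_2 + π_3 = 1.
π_1 = 0.2·π_1 + 0.2·π_2 + 0.45·π_3
π_2 = 0.35·π_1 + 0.45·π_2 + 0.25·π_3
Solving with the normalization constraint gives π = (0.2902, 0.3488, 0.3610).
So the stationary probability of state I is 0.3488.

0.3488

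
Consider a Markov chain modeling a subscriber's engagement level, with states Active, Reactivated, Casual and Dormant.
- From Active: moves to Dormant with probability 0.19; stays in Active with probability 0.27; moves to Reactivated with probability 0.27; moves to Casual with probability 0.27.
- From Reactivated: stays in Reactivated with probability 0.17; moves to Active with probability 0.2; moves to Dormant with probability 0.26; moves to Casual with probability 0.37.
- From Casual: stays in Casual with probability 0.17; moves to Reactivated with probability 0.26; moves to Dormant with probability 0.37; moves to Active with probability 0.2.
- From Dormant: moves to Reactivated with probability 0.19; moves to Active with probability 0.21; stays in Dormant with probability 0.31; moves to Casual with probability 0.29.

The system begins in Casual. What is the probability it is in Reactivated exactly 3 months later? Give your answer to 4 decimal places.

Propagate the distribution vector 3 months from Casual.
After 0 months: (0.0000, 0.0000, 1.0000, 0.0000)
After 1 month: (0.2000, 0.2600, 0.1700, 0.3700)
After 2 months: (0.2177, 0.2127, 0.2864, 0.2832)
After 3 months: (0.2181, 0.2232, 0.2683, 0.2904)
P(in Reactivated after 3 months) = 0.2232

0.2232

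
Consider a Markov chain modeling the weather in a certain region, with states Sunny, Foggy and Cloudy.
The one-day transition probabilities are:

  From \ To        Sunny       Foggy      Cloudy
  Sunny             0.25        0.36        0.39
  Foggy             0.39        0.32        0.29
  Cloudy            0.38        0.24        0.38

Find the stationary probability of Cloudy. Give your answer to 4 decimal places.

0.3559

Let the stationary distribution be π with π = πP and π_1 + π_2 + π_3 = 1.
π_1 = 0.25·π_1 + 0.39·π_2 + 0.38·π_3
π_2 = 0.36·π_1 + 0.32·π_2 + 0.24·π_3
Solving with the normalization constraint gives π = (0.3390, 0.3051, 0.3559).
So the stationary probability of Cloudy is 0.3559.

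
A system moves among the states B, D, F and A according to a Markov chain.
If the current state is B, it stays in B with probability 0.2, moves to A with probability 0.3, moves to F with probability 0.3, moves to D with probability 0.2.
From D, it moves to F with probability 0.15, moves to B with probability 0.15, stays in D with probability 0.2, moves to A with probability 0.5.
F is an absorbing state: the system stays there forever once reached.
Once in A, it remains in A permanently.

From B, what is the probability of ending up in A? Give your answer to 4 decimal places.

0.5574

Let h(s) be the probability of absorption at A starting from transient state s. Then h(A) = 1 and h(F) = 0. By first-step analysis:
h(B) = 0.2·h(B) + 0.2·h(D) + 0.3·0 + 0.3·1
h(D) = 0.15·h(B) + 0.2·h(D) + 0.15·0 + 0.5·1
Solving: h(B) = 0.5574, h(D) = 0.7295.
Starting from B, the probability is 0.5574.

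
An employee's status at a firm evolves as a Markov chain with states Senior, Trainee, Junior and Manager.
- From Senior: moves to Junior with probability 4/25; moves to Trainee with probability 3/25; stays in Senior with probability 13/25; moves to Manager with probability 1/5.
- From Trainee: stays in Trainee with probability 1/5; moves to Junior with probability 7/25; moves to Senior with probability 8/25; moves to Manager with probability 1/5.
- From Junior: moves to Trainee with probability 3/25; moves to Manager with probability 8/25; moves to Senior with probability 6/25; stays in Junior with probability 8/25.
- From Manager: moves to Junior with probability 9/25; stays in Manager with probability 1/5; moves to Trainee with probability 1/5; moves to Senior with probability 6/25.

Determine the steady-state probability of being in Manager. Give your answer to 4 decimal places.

Let the stationary distribution be π with π = πP and π_1 + π_2 + π_3 + π_4 = 1.
π_1 = 0.52·π_1 + 0.32·π_2 + 0.24·π_3 + 0.24·π_4
π_2 = 0.12·π_1 + 0.2·π_2 + 0.12·π_3 + 0.2·π_4
π_3 = 0.16·π_1 + 0.28·π_2 + 0.32·π_3 + 0.36·π_4
Solving with the normalization constraint gives π = (0.3501, 0.1506, 0.2672, 0.2321).
So the stationary probability of Manager is 0.2321.

0.2321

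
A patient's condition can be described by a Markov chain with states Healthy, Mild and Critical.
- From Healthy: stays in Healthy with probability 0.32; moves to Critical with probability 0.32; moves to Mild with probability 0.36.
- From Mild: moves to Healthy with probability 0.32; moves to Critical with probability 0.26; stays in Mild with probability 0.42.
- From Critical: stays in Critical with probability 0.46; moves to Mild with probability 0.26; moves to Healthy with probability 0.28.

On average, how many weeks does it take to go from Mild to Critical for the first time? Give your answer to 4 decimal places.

Let t(s) be the expected number of weeks to first reach Critical from state s, with t(Critical) = 0. Conditioning on the first week:
t(Healthy) = 1 + 0.32·t(Healthy) + 0.36·t(Mild)
t(Mild) = 1 + 0.32·t(Healthy) + 0.42·t(Mild)
Solving: t(Healthy) = 3.3668, t(Mild) = 3.5817.
Expected weeks from Mild to Critical: 3.5817.

3.5817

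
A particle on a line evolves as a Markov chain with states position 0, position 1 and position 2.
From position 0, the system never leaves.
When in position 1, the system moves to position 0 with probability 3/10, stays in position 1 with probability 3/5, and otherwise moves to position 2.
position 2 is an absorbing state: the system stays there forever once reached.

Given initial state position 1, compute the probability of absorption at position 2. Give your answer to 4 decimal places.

Let h(s) be the probability of absorption at position 2 starting from transient state s. Then h(position 2) = 1 and h(position 0) = 0. By first-step analysis:
h(position 1) = 0.3·0 + 0.6·h(position 1) + 0.1·1
Solving: h(position 1) = 0.2500.
Starting from position 1, the probability is 0.2500.

0.2500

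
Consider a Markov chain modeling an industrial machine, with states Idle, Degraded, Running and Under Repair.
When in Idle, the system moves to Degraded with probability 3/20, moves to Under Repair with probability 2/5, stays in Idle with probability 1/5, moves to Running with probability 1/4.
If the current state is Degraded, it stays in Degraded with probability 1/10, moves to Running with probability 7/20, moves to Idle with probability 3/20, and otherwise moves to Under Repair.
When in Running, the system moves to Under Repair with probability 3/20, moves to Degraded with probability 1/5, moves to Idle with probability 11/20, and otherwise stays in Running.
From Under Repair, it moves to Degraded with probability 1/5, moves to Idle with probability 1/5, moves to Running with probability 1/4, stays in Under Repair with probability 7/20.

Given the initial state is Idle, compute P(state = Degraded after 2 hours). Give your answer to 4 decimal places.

Propagate the distribution vector 2 hours from Idle.
After 0 hours: (1.0000, 0.0000, 0.0000, 0.0000)
After 1 hour: (0.2000, 0.1500, 0.2500, 0.4000)
After 2 hours: (0.2800, 0.1750, 0.2275, 0.3175)
P(in Degraded after 2 hours) = 0.1750

0.1750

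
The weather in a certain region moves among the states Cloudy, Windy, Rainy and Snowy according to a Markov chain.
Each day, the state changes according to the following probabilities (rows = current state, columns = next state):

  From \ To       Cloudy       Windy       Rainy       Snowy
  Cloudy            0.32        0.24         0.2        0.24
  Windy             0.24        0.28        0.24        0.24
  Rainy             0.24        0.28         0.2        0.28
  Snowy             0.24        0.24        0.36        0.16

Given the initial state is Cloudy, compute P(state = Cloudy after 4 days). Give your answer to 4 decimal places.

Propagate the distribution vector 4 days from Cloudy.
After 0 days: (1.0000, 0.0000, 0.0000, 0.0000)
After 1 day: (0.3200, 0.2400, 0.2000, 0.2400)
After 2 days: (0.2656, 0.2576, 0.2480, 0.2288)
After 3 days: (0.2612, 0.2602, 0.2469, 0.2316)
After 4 days: (0.2609, 0.2603, 0.2475, 0.2313)
P(in Cloudy after 4 days) = 0.2609

0.2609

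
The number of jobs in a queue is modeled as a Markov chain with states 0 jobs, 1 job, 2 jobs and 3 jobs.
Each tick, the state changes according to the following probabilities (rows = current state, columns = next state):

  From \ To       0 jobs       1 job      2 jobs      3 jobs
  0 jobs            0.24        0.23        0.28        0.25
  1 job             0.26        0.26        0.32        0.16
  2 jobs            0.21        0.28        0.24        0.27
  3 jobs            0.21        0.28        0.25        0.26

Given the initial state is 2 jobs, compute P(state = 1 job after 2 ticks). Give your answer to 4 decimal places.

0.2639

Propagate the distribution vector 2 ticks from 2 jobs.
After 0 ticks: (0.0000, 0.0000, 1.0000, 0.0000)
After 1 tick: (0.2100, 0.2800, 0.2400, 0.2700)
After 2 ticks: (0.2303, 0.2639, 0.2735, 0.2323)
P(in 1 job after 2 ticks) = 0.2639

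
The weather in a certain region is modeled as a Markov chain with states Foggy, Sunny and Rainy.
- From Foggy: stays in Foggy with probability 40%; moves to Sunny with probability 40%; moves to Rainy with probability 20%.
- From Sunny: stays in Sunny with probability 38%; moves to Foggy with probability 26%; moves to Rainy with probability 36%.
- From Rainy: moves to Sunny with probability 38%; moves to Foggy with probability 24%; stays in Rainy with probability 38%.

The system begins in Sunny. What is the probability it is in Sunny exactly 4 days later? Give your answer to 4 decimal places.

0.3859

Propagate the distribution vector 4 days from Sunny.
After 0 days: (0.0000, 1.0000, 0.0000)
After 1 day: (0.2600, 0.3800, 0.3600)
After 2 days: (0.2892, 0.3852, 0.3256)
After 3 days: (0.2940, 0.3858, 0.3202)
After 4 days: (0.2948, 0.3859, 0.3194)
P(in Sunny after 4 days) = 0.3859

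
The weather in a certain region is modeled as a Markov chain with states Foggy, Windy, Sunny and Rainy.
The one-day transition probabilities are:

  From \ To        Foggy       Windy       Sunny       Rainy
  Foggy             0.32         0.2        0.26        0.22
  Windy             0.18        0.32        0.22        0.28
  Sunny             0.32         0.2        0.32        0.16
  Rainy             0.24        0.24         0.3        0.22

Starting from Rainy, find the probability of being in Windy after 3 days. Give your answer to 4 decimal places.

Propagate the distribution vector 3 days from Rainy.
After 0 days: (0.0000, 0.0000, 0.0000, 1.0000)
After 1 day: (0.2400, 0.2400, 0.3000, 0.2200)
After 2 days: (0.2688, 0.2376, 0.2772, 0.2164)
After 3 days: (0.2694, 0.2372, 0.2758, 0.2176)
P(in Windy after 3 days) = 0.2372

0.2372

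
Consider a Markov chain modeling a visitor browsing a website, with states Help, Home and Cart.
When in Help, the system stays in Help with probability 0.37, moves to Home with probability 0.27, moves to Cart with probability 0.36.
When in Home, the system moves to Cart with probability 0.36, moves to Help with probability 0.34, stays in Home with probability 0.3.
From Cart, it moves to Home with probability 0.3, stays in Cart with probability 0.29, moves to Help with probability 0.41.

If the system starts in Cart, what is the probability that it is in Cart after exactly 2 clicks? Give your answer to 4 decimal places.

Sum over the intermediate state after 1 click:
P = P(Cart→Help)·P(Help→Cart) + P(Cart→Home)·P(Home→Cart) + P(Cart→Cart)·P(Cart→Cart)
  = 0.41×0.36 + 0.3×0.36 + 0.29×0.29
  = 0.1476 + 0.1080 + 0.0841 = 0.3397

0.3397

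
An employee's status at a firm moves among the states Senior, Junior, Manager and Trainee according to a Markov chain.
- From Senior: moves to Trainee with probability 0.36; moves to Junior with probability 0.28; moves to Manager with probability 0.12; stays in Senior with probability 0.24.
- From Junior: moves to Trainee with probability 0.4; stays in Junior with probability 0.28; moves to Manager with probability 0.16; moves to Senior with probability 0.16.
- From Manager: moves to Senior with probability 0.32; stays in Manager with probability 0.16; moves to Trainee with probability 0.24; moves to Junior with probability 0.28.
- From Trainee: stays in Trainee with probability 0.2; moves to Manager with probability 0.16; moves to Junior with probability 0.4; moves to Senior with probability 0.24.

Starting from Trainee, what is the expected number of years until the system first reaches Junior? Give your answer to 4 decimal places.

Let t(s) be the expected number of years to first reach Junior from state s, with t(Junior) = 0. Conditioning on the first year:
t(Senior) = 1 + 0.24·t(Senior) + 0.12·t(Manager) + 0.36·t(Trainee)
t(Manager) = 1 + 0.32·t(Senior) + 0.16·t(Manager) + 0.24·t(Trainee)
t(Trainee) = 1 + 0.24·t(Senior) + 0.16·t(Manager) + 0.2·t(Trainee)
Solving: t(Senior) = 3.1692, t(Manager) = 3.2100, t(Trainee) = 2.8428.
Expected years from Trainee to Junior: 2.8428.

2.8428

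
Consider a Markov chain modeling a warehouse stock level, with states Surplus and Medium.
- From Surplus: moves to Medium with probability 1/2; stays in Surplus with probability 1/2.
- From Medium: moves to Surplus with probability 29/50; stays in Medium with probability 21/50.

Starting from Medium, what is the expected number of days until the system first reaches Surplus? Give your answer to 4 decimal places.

1.7241

Let t(s) be the expected number of days to first reach Surplus from state s, with t(Surplus) = 0. Conditioning on the first day:
t(Medium) = 1 + 0.42·t(Medium)
Solving: t(Medium) = 1.7241.
Expected days from Medium to Surplus: 1.7241.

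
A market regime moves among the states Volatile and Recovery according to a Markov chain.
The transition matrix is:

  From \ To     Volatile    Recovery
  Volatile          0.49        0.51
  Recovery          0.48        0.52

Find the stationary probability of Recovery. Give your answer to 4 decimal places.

Let the stationary distribution be π with π = πP and π_1 + π_2 = 1.
π_1 = 0.49·π_1 + 0.48·π_2
Solving with the normalization constraint gives π = (0.4848, 0.5152).
So the stationary probability of Recovery is 0.5152.

0.5152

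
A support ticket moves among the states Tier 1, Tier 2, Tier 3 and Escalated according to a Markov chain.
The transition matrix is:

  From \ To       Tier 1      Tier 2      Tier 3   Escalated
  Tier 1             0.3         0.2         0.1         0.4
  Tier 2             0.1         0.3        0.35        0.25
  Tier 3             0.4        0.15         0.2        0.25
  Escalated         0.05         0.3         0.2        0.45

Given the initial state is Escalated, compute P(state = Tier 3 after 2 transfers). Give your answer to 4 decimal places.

Propagate the distribution vector 2 transfers from Escalated.
After 0 transfers: (0.0000, 0.0000, 0.0000, 1.0000)
After 1 transfer: (0.0500, 0.3000, 0.2000, 0.4500)
After 2 transfers: (0.1475, 0.2650, 0.2400, 0.3475)
P(in Tier 3 after 2 transfers) = 0.2400

0.2400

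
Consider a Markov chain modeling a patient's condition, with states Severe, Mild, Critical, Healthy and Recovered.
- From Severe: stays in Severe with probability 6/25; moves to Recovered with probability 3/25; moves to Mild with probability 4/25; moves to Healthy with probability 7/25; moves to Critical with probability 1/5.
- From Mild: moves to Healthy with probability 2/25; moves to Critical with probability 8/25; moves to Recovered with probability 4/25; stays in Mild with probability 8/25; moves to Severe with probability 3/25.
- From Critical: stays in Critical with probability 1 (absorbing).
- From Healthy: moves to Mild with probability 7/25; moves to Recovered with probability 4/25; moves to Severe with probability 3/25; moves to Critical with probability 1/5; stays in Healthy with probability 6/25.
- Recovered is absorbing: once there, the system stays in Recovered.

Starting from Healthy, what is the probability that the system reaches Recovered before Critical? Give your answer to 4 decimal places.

0.3988

Let h(s) be the probability of absorption at Recovered starting from transient state s. Then h(Recovered) = 1 and h(Critical) = 0. By first-step analysis:
h(Severe) = 0.24·h(Severe) + 0.16·h(Mild) + 0.2·0 + 0.28·h(Healthy) + 0.12·1
h(Mild) = 0.12·h(Severe) + 0.32·h(Mild) + 0.32·0 + 0.08·h(Healthy) + 0.16·1
h(Healthy) = 0.12·h(Severe) + 0.28·h(Mild) + 0.2·0 + 0.24·h(Healthy) + 0.16·1
Solving: h(Severe) = 0.3783, h(Mild) = 0.3490, h(Healthy) = 0.3988.
Starting from Healthy, the probability is 0.3988.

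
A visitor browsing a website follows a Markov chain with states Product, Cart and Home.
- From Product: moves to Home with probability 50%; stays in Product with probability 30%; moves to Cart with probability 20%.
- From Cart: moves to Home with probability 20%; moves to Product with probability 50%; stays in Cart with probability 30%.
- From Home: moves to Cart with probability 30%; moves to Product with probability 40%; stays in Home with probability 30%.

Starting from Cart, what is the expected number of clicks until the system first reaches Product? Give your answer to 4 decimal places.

2.0930

Let t(s) be the expected number of clicks to first reach Product from state s, with t(Product) = 0. Conditioning on the first click:
t(Cart) = 1 + 0.3·t(Cart) + 0.2·t(Home)
t(Home) = 1 + 0.3·t(Cart) + 0.3·t(Home)
Solving: t(Cart) = 2.0930, t(Home) = 2.3256.
Expected clicks from Cart to Product: 2.0930.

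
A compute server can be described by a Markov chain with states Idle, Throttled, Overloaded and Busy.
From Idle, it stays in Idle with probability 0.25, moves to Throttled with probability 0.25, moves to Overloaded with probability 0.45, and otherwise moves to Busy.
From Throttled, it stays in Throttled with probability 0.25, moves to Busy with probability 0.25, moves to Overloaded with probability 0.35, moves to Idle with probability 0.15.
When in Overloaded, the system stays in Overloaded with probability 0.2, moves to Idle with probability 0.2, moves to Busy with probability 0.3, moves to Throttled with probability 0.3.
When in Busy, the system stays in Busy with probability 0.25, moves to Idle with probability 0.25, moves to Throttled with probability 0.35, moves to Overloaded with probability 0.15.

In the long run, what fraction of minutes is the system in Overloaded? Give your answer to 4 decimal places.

Let the stationary distribution be π with π = πP and π_1 + π_2 + π_3 + π_4 = 1.
π_1 = 0.25·π_1 + 0.15·π_2 + 0.2·π_3 + 0.25·π_4
π_2 = 0.25·π_1 + 0.25·π_2 + 0.3·π_3 + 0.35·π_4
π_3 = 0.45·π_1 + 0.35·π_2 + 0.2·π_3 + 0.15·π_4
Solving with the normalization constraint gives π = (0.2072, 0.2865, 0.2836, 0.2227).
So the stationary probability of Overloaded is 0.2836.

0.2836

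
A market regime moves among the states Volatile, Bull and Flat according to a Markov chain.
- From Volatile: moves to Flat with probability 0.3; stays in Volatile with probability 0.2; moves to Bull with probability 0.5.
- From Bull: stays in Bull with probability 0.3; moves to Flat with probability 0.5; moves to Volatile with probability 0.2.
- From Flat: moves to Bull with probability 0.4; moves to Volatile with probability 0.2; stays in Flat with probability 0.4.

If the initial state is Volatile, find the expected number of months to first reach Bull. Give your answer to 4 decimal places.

2.1429

Let t(s) be the expected number of months to first reach Bull from state s, with t(Bull) = 0. Conditioning on the first month:
t(Volatile) = 1 + 0.2·t(Volatile) + 0.3·t(Flat)
t(Flat) = 1 + 0.2·t(Volatile) + 0.4·t(Flat)
Solving: t(Volatile) = 2.1429, t(Flat) = 2.3810.
Expected months from Volatile to Bull: 2.1429.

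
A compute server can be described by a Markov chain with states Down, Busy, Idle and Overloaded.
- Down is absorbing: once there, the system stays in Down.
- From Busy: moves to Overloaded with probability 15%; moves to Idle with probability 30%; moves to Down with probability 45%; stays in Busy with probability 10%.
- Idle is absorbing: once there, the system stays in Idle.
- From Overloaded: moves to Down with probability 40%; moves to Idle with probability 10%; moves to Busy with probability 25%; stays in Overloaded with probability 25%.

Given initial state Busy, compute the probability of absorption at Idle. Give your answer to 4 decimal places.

Let h(s) be the probability of absorption at Idle starting from transient state s. Then h(Idle) = 1 and h(Down) = 0. By first-step analysis:
h(Busy) = 0.45·0 + 0.1·h(Busy) + 0.3·1 + 0.15·h(Overloaded)
h(Overloaded) = 0.4·0 + 0.25·h(Busy) + 0.1·1 + 0.25·h(Overloaded)
Solving: h(Busy) = 0.3765, h(Overloaded) = 0.2588.
Starting from Busy, the probability is 0.3765.

0.3765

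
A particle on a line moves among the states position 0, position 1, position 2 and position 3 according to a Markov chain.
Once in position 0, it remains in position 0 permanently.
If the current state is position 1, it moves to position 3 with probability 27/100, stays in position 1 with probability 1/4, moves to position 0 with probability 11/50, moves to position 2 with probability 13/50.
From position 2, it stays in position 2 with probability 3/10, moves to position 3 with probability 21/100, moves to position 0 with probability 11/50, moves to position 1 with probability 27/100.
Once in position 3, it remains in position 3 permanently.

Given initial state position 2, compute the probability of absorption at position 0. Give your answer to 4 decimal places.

0.4934

Let h(s) be the probability of absorption at position 0 starting from transient state s. Then h(position 0) = 1 and h(position 3) = 0. By first-step analysis:
h(position 1) = 0.22·1 + 0.25·h(position 1) + 0.26·h(position 2) + 0.27·0
h(position 2) = 0.22·1 + 0.27·h(position 1) + 0.3·h(position 2) + 0.21·0
Solving: h(position 1) = 0.4644, h(position 2) = 0.4934.
Starting from position 2, the probability is 0.4934.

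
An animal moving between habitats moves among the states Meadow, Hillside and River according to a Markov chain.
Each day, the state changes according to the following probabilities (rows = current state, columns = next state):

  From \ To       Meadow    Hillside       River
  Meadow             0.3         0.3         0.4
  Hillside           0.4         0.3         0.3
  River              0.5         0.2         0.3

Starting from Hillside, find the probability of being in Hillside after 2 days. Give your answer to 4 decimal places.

0.2700

Sum over the intermediate state after 1 day:
P = P(Hillside→Meadow)·P(Meadow→Hillside) + P(Hillside→Hillside)·P(Hillside→Hillside) + P(Hillside→River)·P(River→Hillside)
  = 0.4×0.3 + 0.3×0.3 + 0.3×0.2
  = 0.1200 + 0.0900 + 0.0600 = 0.2700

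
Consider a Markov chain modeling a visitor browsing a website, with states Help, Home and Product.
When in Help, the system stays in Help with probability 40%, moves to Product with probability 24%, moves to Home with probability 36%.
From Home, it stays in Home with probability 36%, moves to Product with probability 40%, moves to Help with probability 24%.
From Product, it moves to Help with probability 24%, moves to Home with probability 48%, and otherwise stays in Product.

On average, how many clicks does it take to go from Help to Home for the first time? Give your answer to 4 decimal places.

Let t(s) be the expected number of clicks to first reach Home from state s, with t(Home) = 0. Conditioning on the first click:
t(Help) = 1 + 0.4·t(Help) + 0.24·t(Product)
t(Product) = 1 + 0.24·t(Help) + 0.28·t(Product)
Solving: t(Help) = 2.5641, t(Product) = 2.2436.
Expected clicks from Help to Home: 2.5641.

2.5641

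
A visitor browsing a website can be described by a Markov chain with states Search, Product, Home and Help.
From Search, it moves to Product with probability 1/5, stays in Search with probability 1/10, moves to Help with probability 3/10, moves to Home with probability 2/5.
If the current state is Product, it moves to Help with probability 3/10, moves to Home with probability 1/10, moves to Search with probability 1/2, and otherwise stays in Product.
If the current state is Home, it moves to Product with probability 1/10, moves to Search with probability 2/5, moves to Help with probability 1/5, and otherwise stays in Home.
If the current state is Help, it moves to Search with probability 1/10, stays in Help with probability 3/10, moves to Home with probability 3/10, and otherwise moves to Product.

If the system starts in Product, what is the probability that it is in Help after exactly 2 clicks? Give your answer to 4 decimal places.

0.2900

Propagate the distribution vector 2 clicks from Product.
After 0 clicks: (0.0000, 1.0000, 0.0000, 0.0000)
After 1 click: (0.5000, 0.1000, 0.1000, 0.3000)
After 2 clicks: (0.1700, 0.2100, 0.3300, 0.2900)
P(in Help after 2 clicks) = 0.2900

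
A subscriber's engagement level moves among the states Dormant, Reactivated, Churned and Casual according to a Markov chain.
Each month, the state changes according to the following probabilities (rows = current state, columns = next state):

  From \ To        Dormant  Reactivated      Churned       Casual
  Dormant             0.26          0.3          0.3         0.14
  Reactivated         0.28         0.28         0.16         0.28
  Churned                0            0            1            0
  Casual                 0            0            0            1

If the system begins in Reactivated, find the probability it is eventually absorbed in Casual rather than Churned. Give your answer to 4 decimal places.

0.5490

Let h(s) be the probability of absorption at Casual starting from transient state s. Then h(Casual) = 1 and h(Churned) = 0. By first-step analysis:
h(Dormant) = 0.26·h(Dormant) + 0.3·h(Reactivated) + 0.3·0 + 0.14·1
h(Reactivated) = 0.28·h(Dormant) + 0.28·h(Reactivated) + 0.16·0 + 0.28·1
Solving: h(Dormant) = 0.4118, h(Reactivated) = 0.5490.
Starting from Reactivated, the probability is 0.5490.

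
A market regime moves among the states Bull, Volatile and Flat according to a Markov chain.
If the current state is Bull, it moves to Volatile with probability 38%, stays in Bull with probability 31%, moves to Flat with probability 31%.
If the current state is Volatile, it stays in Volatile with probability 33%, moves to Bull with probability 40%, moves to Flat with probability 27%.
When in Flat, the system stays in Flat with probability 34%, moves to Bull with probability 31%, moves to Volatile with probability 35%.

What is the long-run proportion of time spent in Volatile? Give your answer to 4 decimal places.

0.3532

Let the stationary distribution be π with π = πP and π_1 + π_2 + π_3 = 1.
π_1 = 0.31·π_1 + 0.4·π_2 + 0.31·π_3
π_2 = 0.38·π_1 + 0.33·π_2 + 0.35·π_3
Solving with the normalization constraint gives π = (0.3418, 0.3532, 0.3050).
So the stationary probability of Volatile is 0.3532.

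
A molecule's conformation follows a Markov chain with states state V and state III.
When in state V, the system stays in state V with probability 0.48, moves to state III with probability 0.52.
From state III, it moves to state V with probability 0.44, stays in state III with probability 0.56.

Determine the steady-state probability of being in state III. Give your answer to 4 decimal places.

0.5417

Let the stationary distribution be π with π = πP and π_1 + π_2 = 1.
π_1 = 0.48·π_1 + 0.44·π_2
Solving with the normalization constraint gives π = (0.4583, 0.5417).
So the stationary probability of state III is 0.5417.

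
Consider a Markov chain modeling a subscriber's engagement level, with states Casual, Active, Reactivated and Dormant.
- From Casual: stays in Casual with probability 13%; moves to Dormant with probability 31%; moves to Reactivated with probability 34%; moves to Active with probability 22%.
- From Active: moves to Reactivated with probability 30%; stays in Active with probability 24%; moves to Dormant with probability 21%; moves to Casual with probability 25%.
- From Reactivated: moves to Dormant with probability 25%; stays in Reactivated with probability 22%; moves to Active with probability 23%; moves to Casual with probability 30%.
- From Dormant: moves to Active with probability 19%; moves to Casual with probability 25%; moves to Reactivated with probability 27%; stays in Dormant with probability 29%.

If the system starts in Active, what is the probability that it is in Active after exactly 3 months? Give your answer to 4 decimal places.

0.2193

Propagate the distribution vector 3 months from Active.
After 0 months: (0.0000, 1.0000, 0.0000, 0.0000)
After 1 month: (0.2500, 0.2400, 0.3000, 0.2100)
After 2 months: (0.2350, 0.2215, 0.2797, 0.2638)
After 3 months: (0.2358, 0.2193, 0.2791, 0.2658)
P(in Active after 3 months) = 0.2193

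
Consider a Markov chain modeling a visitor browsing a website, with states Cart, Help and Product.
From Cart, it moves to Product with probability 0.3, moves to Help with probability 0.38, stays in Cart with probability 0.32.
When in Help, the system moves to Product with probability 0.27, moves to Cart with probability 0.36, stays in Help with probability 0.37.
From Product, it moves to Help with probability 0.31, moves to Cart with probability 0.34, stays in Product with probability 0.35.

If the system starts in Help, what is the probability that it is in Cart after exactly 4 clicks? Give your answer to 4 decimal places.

Propagate the distribution vector 4 clicks from Help.
After 0 clicks: (0.0000, 1.0000, 0.0000)
After 1 click: (0.3600, 0.3700, 0.2700)
After 2 clicks: (0.3402, 0.3574, 0.3024)
After 3 clicks: (0.3403, 0.3553, 0.3044)
After 4 clicks: (0.3403, 0.3551, 0.3046)
P(in Cart after 4 clicks) = 0.3403

0.3403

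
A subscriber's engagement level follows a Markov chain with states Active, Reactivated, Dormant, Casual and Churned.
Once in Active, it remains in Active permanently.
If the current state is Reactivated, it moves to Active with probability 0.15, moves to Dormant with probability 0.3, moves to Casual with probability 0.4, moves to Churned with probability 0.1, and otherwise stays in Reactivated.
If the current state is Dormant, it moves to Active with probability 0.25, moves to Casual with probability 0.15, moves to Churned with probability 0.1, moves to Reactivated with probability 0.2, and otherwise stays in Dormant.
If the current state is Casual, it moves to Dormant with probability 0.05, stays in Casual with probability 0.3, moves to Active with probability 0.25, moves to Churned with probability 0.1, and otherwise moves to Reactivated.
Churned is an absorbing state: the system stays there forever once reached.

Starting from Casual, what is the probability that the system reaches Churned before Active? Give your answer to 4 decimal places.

0.3057

Let h(s) be the probability of absorption at Churned starting from transient state s. Then h(Churned) = 1 and h(Active) = 0. By first-step analysis:
h(Reactivated) = 0.15·0 + 0.05·h(Reactivated) + 0.3·h(Dormant) + 0.4·h(Casual) + 0.1·1
h(Dormant) = 0.25·0 + 0.2·h(Reactivated) + 0.3·h(Dormant) + 0.15·h(Casual) + 0.1·1
h(Casual) = 0.25·0 + 0.3·h(Reactivated) + 0.05·h(Dormant) + 0.3·h(Casual) + 0.1·1
Solving: h(Reactivated) = 0.3295, h(Dormant) = 0.3025, h(Casual) = 0.3057.
Starting from Casual, the probability is 0.3057.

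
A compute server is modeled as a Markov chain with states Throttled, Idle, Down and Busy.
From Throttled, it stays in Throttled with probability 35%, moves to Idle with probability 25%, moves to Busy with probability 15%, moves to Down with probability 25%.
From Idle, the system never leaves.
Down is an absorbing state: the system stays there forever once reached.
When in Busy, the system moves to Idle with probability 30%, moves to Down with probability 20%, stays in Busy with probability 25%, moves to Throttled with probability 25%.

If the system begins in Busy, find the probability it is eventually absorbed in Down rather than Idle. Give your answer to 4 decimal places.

0.4278

Let h(s) be the probability of absorption at Down starting from transient state s. Then h(Down) = 1 and h(Idle) = 0. By first-step analysis:
h(Throttled) = 0.35·h(Throttled) + 0.25·0 + 0.25·1 + 0.15·h(Busy)
h(Busy) = 0.25·h(Throttled) + 0.3·0 + 0.2·1 + 0.25·h(Busy)
Solving: h(Throttled) = 0.4833, h(Busy) = 0.4278.
Starting from Busy, the probability is 0.4278.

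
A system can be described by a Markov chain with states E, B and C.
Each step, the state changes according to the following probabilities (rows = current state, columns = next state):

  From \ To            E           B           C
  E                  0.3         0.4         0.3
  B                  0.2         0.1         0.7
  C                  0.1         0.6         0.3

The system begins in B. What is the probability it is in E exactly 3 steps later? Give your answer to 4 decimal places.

Propagate the distribution vector 3 steps from B.
After 0 steps: (0.0000, 1.0000, 0.0000)
After 1 step: (0.2000, 0.1000, 0.7000)
After 2 steps: (0.1500, 0.5100, 0.3400)
After 3 steps: (0.1810, 0.3150, 0.5040)
P(in E after 3 steps) = 0.1810

0.1810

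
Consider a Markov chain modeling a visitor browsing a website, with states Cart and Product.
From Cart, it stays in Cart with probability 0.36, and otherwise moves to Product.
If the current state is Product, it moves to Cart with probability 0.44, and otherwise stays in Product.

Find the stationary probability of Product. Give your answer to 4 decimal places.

Let the stationary distribution be π with π = πP and π_1 + π_2 = 1.
π_1 = 0.36·π_1 + 0.44·π_2
Solving with the normalization constraint gives π = (0.4074, 0.5926).
So the stationary probability of Product is 0.5926.

0.5926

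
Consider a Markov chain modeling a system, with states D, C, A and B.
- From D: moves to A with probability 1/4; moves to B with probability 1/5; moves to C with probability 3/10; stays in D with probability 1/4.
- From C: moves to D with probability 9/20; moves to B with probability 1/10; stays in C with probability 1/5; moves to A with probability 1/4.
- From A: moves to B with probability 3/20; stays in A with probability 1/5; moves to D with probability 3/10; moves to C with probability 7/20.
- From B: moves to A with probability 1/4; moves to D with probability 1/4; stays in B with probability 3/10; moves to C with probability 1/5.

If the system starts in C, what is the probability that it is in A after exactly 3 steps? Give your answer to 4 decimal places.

Propagate the distribution vector 3 steps from C.
After 0 steps: (0.0000, 1.0000, 0.0000, 0.0000)
After 1 step: (0.4500, 0.2000, 0.2500, 0.1000)
After 2 steps: (0.3025, 0.2825, 0.2375, 0.1775)
After 3 steps: (0.3184, 0.2659, 0.2381, 0.1776)
P(in A after 3 steps) = 0.2381

0.2381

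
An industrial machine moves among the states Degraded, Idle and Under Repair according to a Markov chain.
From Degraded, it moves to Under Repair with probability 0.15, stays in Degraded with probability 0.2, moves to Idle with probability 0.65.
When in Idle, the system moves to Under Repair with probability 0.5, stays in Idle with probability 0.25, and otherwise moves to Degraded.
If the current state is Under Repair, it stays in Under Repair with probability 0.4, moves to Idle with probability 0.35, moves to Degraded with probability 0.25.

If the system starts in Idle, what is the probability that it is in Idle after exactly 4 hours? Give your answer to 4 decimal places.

Propagate the distribution vector 4 hours from Idle.
After 0 hours: (0.0000, 1.0000, 0.0000)
After 1 hour: (0.2500, 0.2500, 0.5000)
After 2 hours: (0.2375, 0.4000, 0.3625)
After 3 hours: (0.2381, 0.3813, 0.3806)
After 4 hours: (0.2381, 0.3833, 0.3786)
P(in Idle after 4 hours) = 0.3833

0.3833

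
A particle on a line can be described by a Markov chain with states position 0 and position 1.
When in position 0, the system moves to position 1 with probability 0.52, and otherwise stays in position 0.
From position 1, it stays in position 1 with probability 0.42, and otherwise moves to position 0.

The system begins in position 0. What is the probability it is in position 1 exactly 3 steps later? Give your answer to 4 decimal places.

0.4732

Propagate the distribution vector 3 steps from position 0.
After 0 steps: (1.0000, 0.0000)
After 1 step: (0.4800, 0.5200)
After 2 steps: (0.5320, 0.4680)
After 3 steps: (0.5268, 0.4732)
P(in position 1 after 3 steps) = 0.4732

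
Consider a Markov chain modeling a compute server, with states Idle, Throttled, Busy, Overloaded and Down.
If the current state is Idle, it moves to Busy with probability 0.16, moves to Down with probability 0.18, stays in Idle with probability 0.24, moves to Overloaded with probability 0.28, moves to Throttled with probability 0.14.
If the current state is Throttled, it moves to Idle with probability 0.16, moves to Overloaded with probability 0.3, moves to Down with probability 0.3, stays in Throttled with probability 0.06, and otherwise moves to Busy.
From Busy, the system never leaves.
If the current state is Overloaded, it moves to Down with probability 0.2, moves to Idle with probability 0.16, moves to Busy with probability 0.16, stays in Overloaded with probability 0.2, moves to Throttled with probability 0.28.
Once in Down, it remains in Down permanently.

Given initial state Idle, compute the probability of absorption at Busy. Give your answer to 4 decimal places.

Let h(s) be the probability of absorption at Busy starting from transient state s. Then h(Busy) = 1 and h(Down) = 0. By first-step analysis:
h(Idle) = 0.24·h(Idle) + 0.14·h(Throttled) + 0.16·1 + 0.28·h(Overloaded) + 0.18·0
h(Throttled) = 0.16·h(Idle) + 0.06·h(Throttled) + 0.18·1 + 0.3·h(Overloaded) + 0.3·0
h(Overloaded) = 0.16·h(Idle) + 0.28·h(Throttled) + 0.16·1 + 0.2·h(Overloaded) + 0.2·0
Solving: h(Idle) = 0.4435, h(Throttled) = 0.4043, h(Overloaded) = 0.4302.
Starting from Idle, the probability is 0.4435.

0.4435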